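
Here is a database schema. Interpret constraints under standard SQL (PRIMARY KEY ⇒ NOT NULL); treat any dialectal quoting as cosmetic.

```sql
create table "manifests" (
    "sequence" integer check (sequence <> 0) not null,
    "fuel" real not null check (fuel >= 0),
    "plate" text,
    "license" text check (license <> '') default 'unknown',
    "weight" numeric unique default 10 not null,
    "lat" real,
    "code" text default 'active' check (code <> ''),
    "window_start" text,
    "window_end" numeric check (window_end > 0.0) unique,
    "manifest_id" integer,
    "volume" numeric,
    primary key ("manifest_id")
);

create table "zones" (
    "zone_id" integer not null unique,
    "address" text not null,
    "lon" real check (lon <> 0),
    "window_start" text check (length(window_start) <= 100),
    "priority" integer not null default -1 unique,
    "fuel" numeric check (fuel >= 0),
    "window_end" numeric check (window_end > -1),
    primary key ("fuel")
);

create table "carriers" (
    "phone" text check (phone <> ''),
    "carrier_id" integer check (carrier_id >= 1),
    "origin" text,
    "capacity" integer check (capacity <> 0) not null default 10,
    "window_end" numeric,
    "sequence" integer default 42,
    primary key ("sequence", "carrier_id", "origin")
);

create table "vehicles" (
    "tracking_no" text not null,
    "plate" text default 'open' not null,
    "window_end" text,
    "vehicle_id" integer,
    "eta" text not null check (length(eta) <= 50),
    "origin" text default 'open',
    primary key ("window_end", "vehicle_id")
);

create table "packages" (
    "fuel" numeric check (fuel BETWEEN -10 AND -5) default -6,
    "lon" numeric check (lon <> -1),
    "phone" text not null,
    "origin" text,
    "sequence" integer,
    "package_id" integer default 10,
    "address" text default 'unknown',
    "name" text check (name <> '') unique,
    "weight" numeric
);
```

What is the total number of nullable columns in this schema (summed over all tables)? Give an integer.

21

manifests: 7 nullable (plate, license, lat, code, window_start, window_end, volume — PK (manifest_id) and explicit NOT NULL columns excluded).
zones: 3 nullable (lon, window_start, window_end — PK (fuel) and explicit NOT NULL columns excluded).
carriers: 2 nullable (phone, window_end — PK (sequence, carrier_id, origin) and explicit NOT NULL columns excluded).
vehicles: 1 nullable (origin — PK (window_end, vehicle_id) and explicit NOT NULL columns excluded).
packages: 8 nullable (fuel, lon, origin, sequence, package_id, address, name, weight — PK none and explicit NOT NULL columns excluded).
Total: 7 + 3 + 2 + 1 + 8 = 21.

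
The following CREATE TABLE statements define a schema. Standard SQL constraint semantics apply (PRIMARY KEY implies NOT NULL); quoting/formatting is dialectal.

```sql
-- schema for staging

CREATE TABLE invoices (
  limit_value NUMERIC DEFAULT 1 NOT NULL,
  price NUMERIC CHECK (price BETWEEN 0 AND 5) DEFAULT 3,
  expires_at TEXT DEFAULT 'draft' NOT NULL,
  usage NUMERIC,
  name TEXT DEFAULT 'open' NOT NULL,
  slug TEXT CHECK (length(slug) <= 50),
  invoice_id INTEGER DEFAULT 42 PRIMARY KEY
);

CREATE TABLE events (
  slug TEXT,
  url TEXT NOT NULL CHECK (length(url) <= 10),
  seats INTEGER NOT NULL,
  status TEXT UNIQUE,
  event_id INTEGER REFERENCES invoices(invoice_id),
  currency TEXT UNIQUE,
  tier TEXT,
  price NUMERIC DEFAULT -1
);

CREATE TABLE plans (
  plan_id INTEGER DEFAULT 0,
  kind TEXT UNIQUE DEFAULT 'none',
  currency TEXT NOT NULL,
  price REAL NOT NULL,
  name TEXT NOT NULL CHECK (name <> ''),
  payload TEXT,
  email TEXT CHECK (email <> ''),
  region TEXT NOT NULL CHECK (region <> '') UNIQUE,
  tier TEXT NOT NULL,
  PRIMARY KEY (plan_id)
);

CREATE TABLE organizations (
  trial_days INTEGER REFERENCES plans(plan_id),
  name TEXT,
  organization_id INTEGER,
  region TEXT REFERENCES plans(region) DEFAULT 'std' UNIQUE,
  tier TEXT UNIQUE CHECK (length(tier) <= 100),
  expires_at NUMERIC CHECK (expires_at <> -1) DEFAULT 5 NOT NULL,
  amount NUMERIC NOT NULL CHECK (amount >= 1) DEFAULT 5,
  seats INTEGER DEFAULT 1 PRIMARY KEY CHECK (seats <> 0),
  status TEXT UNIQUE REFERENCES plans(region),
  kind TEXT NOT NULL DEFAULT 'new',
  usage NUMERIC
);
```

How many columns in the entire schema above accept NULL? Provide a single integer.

invoices: 3 nullable (price, usage, slug — PK (invoice_id) and explicit NOT NULL columns excluded).
events: 6 nullable (slug, status, event_id, currency, tier, price — PK none and explicit NOT NULL columns excluded).
plans: 3 nullable (kind, payload, email — PK (plan_id) and explicit NOT NULL columns excluded).
organizations: 7 nullable (trial_days, name, organization_id, region, tier, status, usage — PK (seats) and explicit NOT NULL columns excluded).
Total: 3 + 6 + 3 + 7 = 19.

19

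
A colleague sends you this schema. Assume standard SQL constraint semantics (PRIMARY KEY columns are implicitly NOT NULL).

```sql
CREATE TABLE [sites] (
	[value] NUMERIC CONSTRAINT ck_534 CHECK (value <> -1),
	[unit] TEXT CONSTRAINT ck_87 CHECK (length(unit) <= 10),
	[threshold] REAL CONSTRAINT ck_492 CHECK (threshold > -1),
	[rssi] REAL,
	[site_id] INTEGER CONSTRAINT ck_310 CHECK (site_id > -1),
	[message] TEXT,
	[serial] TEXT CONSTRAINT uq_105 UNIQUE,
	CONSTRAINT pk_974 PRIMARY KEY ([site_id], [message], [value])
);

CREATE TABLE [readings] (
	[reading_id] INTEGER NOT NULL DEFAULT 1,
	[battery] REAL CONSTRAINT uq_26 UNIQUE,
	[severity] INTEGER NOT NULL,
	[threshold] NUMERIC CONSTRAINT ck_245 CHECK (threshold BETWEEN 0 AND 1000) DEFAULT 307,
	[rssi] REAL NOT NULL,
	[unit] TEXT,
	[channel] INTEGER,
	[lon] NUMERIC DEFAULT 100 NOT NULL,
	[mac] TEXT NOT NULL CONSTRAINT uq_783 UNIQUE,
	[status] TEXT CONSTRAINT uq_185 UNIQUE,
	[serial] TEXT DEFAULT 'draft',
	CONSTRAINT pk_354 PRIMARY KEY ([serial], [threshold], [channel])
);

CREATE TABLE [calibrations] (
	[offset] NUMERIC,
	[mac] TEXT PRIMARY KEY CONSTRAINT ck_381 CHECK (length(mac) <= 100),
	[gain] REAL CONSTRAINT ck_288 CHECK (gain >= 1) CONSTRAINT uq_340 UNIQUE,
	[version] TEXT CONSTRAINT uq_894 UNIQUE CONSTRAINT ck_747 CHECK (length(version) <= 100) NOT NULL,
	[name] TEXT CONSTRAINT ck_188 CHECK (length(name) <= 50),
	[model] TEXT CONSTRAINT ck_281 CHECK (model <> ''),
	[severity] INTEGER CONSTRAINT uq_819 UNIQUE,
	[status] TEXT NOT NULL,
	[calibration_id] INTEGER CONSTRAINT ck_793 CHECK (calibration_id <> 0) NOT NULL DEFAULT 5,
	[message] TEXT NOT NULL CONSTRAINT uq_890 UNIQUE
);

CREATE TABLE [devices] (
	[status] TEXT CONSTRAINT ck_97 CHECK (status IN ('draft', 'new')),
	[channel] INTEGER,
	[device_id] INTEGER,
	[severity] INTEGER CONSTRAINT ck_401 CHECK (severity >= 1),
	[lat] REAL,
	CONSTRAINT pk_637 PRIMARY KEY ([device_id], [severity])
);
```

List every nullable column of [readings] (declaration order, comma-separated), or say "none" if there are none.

battery, unit, status

- reading_id: declared NOT NULL → not nullable.
- battery: UNIQUE does not imply NOT NULL → nullable.
- severity: declared NOT NULL → not nullable.
- threshold: part of the PRIMARY KEY, which implies NOT NULL → not nullable.
- rssi: declared NOT NULL → not nullable.
- unit: no NOT NULL constraint applies → nullable.
- channel: part of the PRIMARY KEY, which implies NOT NULL → not nullable.
- lon: declared NOT NULL → not nullable.
- mac: declared NOT NULL → not nullable.
- status: UNIQUE does not imply NOT NULL → nullable.
- serial: part of the PRIMARY KEY, which implies NOT NULL → not nullable.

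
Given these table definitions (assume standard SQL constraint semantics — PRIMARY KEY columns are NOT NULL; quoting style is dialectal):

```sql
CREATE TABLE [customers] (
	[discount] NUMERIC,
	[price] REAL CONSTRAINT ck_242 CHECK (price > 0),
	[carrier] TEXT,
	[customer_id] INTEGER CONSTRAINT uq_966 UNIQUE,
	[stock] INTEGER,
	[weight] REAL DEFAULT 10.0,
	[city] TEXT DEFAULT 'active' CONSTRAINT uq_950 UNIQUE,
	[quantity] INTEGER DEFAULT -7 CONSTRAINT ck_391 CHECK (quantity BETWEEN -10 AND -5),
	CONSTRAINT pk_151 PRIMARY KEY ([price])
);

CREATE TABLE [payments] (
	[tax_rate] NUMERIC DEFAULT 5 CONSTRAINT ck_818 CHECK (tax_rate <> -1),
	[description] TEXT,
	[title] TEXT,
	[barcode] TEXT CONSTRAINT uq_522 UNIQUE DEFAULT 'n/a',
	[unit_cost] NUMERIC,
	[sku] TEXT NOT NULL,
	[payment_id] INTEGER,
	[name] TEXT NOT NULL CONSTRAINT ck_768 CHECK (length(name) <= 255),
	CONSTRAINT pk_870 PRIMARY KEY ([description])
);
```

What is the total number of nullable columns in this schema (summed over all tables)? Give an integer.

customers: 7 nullable (discount, carrier, customer_id, stock, weight, city, quantity — PK (price) and explicit NOT NULL columns excluded).
payments: 5 nullable (tax_rate, title, barcode, unit_cost, payment_id — PK (description) and explicit NOT NULL columns excluded).
Total: 7 + 5 = 12.

12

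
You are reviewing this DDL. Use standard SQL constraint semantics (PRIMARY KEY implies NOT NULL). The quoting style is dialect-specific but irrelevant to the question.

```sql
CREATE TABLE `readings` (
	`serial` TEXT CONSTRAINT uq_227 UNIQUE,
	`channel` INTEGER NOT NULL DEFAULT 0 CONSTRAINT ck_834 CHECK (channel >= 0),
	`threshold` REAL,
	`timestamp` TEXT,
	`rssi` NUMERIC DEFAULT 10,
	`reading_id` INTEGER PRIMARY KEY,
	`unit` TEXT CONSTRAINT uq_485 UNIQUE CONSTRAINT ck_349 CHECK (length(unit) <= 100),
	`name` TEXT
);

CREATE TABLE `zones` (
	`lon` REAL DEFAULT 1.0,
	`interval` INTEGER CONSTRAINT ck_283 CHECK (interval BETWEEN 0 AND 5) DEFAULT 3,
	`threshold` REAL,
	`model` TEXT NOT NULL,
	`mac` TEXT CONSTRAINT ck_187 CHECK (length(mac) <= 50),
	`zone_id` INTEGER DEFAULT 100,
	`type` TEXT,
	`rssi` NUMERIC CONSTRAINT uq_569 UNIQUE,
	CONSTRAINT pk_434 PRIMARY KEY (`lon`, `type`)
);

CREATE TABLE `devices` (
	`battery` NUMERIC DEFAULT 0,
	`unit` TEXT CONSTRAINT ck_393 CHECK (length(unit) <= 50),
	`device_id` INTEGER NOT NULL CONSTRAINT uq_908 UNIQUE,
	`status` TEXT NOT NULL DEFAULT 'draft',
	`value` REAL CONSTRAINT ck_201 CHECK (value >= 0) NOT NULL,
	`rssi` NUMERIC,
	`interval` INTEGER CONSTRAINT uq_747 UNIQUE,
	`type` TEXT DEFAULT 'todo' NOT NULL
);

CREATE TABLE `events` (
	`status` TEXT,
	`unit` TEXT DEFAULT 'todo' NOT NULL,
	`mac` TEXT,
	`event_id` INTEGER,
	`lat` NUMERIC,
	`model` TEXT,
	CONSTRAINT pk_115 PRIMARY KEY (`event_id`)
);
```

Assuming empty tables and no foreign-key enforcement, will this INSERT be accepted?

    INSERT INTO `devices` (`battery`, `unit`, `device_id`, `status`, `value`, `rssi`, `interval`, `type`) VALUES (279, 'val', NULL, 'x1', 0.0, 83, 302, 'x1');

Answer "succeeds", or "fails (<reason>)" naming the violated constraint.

device_id is explicitly set to NULL, but device_id is declared NOT NULL.

fails (NOT NULL on device_id)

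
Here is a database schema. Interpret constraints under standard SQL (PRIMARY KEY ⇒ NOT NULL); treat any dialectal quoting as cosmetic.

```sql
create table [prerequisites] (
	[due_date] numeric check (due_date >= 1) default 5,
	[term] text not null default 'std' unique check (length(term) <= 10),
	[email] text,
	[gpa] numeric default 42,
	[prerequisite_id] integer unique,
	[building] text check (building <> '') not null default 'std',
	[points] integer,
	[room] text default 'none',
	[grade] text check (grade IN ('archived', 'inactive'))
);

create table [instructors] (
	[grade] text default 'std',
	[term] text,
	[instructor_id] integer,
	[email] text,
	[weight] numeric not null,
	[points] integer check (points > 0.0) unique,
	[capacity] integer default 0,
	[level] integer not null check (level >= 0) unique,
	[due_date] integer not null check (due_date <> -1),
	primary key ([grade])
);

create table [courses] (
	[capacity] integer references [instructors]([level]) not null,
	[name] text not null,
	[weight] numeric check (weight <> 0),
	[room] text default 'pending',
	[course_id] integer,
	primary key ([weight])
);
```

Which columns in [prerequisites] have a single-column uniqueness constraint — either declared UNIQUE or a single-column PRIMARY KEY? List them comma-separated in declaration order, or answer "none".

- due_date: no UNIQUE or single-column PK constraint.
- term: declared UNIQUE → unique.
- email: no UNIQUE or single-column PK constraint.
- gpa: no UNIQUE or single-column PK constraint.
- prerequisite_id: declared UNIQUE → unique.
- building: no UNIQUE or single-column PK constraint.
- points: no UNIQUE or single-column PK constraint.
- room: no UNIQUE or single-column PK constraint.
- grade: no UNIQUE or single-column PK constraint.

term, prerequisite_id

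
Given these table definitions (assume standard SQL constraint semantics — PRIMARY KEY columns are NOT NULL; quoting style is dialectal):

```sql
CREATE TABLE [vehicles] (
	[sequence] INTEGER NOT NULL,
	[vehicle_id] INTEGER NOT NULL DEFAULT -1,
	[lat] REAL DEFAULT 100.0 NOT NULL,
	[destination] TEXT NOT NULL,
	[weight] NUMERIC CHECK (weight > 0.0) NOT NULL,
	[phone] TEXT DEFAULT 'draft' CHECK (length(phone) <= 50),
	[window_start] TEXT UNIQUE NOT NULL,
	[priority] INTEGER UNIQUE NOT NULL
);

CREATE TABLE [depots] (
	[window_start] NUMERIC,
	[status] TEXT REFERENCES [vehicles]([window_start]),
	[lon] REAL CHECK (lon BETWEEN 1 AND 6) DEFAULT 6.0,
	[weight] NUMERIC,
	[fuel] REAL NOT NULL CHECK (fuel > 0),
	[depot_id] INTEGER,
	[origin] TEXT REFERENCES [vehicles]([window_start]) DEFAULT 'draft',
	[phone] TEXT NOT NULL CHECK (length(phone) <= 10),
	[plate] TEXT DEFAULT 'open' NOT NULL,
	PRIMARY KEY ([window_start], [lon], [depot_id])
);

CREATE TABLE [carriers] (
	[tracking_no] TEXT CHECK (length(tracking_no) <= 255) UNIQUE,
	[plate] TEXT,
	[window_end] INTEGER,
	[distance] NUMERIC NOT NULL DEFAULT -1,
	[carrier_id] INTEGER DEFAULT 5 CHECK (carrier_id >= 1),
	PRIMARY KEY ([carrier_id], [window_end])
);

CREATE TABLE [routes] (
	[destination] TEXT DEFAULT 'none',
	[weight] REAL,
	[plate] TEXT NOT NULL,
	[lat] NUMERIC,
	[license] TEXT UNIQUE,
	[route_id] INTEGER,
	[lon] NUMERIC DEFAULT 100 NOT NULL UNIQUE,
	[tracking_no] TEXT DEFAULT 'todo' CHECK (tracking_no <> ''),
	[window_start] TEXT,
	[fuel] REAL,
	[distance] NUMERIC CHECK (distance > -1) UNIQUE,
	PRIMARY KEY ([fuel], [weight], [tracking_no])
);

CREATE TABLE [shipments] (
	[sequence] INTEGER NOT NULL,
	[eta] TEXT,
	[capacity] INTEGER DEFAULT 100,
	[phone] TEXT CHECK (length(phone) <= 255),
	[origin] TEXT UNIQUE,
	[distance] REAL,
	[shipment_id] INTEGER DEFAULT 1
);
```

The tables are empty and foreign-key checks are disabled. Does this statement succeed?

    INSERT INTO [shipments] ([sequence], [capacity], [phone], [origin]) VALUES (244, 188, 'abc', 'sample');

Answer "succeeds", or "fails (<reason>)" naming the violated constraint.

NOT NULL columns: sequence is supplied.
CHECK constraints: 'abc' satisfies (length(phone) <= 255).
No constraint is violated.

succeeds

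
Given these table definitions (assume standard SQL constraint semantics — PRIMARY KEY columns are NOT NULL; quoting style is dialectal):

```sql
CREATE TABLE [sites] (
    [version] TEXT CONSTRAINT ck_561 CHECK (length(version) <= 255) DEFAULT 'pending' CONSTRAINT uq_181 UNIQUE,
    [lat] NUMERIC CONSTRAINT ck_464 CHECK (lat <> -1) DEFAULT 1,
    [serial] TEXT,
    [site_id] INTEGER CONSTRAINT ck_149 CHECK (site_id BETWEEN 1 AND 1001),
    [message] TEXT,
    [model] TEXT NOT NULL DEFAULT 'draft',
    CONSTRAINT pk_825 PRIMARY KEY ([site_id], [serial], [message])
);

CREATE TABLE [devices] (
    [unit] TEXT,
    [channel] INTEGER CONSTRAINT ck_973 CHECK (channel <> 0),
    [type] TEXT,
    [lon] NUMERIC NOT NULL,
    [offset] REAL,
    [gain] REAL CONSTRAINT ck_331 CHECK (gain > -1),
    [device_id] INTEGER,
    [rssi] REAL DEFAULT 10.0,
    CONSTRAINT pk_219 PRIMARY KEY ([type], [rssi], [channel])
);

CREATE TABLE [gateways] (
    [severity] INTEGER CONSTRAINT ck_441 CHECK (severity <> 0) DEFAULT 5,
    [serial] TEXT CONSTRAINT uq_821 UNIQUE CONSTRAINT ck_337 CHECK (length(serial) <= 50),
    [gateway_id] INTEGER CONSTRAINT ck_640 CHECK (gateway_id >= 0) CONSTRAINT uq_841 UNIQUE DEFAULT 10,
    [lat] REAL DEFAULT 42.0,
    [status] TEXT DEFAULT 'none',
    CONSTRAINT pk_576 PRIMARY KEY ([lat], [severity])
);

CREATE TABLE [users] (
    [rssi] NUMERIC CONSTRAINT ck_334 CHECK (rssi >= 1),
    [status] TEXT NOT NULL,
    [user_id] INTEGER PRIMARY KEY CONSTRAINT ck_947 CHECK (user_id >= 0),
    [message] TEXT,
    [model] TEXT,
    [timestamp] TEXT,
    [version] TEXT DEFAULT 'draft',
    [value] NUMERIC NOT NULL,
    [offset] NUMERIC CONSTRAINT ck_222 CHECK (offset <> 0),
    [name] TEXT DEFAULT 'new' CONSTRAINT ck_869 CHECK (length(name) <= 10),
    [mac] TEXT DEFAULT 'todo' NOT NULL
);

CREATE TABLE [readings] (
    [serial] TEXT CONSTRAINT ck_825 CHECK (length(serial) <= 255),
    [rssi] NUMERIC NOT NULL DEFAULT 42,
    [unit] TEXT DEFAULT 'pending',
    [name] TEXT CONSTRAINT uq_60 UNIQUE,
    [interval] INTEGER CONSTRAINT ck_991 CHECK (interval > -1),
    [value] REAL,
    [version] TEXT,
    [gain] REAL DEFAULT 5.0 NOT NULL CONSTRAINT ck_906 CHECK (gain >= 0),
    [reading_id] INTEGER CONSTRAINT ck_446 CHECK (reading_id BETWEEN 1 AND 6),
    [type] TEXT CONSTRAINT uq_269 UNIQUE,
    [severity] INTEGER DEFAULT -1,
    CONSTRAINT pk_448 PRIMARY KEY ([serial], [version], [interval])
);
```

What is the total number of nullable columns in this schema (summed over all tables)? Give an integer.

sites: 2 nullable (version, lat — PK (site_id, serial, message) and explicit NOT NULL columns excluded).
devices: 4 nullable (unit, offset, gain, device_id — PK (type, rssi, channel) and explicit NOT NULL columns excluded).
gateways: 3 nullable (serial, gateway_id, status — PK (lat, severity) and explicit NOT NULL columns excluded).
users: 7 nullable (rssi, message, model, timestamp, version, offset, name — PK (user_id) and explicit NOT NULL columns excluded).
readings: 6 nullable (unit, name, value, reading_id, type, severity — PK (serial, version, interval) and explicit NOT NULL columns excluded).
Total: 2 + 4 + 3 + 7 + 6 = 22.

22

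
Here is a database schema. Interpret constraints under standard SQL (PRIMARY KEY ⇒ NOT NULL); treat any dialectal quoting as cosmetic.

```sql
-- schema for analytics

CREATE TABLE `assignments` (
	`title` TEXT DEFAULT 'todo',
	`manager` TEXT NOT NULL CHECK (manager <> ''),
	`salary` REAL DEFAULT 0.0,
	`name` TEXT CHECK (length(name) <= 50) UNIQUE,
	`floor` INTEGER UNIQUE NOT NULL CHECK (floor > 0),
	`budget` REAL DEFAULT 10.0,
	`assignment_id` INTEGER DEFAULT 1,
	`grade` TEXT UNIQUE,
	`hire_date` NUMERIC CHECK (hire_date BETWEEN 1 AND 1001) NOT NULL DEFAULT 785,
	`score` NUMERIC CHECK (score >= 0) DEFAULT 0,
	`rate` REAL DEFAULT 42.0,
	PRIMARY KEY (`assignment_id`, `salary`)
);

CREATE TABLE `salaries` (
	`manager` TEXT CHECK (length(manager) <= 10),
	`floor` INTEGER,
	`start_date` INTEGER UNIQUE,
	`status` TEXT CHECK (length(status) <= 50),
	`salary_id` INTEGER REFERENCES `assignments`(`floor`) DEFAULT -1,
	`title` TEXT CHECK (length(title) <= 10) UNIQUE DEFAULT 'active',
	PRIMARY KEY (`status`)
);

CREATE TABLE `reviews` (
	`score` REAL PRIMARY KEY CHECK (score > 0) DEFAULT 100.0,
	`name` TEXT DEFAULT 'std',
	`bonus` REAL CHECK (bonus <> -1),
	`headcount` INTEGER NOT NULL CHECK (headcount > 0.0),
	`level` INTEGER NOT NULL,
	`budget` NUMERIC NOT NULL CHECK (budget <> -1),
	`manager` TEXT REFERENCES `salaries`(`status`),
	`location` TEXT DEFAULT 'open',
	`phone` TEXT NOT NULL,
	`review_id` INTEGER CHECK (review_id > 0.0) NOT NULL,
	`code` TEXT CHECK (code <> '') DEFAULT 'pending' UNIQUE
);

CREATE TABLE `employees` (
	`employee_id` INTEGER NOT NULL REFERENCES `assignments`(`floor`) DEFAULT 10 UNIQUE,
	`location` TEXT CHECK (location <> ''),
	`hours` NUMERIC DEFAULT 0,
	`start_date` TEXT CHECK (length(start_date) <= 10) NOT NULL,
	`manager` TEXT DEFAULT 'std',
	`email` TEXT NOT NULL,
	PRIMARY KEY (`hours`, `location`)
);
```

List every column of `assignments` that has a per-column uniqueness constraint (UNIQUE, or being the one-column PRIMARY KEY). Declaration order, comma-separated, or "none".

name, floor, grade

- title: no UNIQUE or single-column PK constraint.
- manager: no UNIQUE or single-column PK constraint.
- salary: part of a composite PRIMARY KEY — only the tuple is unique, not this column on its own.
- name: declared UNIQUE → unique.
- floor: declared UNIQUE → unique.
- budget: no UNIQUE or single-column PK constraint.
- assignment_id: part of a composite PRIMARY KEY — only the tuple is unique, not this column on its own.
- grade: declared UNIQUE → unique.
- hire_date: no UNIQUE or single-column PK constraint.
- score: no UNIQUE or single-column PK constraint.
- rate: no UNIQUE or single-column PK constraint.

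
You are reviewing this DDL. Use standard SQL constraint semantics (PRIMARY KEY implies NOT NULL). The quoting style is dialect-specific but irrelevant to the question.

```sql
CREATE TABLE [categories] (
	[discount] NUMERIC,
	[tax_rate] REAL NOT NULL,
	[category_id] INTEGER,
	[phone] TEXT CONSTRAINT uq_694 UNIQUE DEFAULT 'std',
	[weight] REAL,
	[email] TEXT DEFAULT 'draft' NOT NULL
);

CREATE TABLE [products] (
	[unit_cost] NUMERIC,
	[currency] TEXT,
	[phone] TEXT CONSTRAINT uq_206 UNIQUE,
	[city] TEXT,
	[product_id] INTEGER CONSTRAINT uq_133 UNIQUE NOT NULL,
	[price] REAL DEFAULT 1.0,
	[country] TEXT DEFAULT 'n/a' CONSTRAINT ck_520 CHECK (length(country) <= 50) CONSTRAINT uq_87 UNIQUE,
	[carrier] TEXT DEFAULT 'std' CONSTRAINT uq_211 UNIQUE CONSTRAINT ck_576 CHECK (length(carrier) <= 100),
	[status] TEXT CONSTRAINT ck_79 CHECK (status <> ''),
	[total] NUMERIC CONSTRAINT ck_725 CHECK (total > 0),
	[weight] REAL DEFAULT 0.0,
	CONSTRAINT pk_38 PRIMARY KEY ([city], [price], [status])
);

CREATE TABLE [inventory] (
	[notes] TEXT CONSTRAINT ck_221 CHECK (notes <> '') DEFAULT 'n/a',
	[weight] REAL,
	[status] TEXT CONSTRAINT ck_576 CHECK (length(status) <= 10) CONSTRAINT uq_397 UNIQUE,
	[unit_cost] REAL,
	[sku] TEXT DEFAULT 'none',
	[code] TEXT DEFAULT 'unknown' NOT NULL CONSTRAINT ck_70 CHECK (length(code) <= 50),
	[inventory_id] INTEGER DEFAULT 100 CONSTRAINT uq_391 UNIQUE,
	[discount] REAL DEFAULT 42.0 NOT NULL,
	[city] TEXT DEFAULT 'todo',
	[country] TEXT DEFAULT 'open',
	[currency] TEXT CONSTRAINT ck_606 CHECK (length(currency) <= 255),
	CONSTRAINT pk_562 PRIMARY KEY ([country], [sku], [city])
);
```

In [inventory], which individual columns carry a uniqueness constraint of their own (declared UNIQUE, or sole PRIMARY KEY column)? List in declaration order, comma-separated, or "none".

status, inventory_id

- notes: no UNIQUE or single-column PK constraint.
- weight: no UNIQUE or single-column PK constraint.
- status: declared UNIQUE → unique.
- unit_cost: no UNIQUE or single-column PK constraint.
- sku: part of a composite PRIMARY KEY — only the tuple is unique, not this column on its own.
- code: no UNIQUE or single-column PK constraint.
- inventory_id: declared UNIQUE → unique.
- discount: no UNIQUE or single-column PK constraint.
- city: part of a composite PRIMARY KEY — only the tuple is unique, not this column on its own.
- country: part of a composite PRIMARY KEY — only the tuple is unique, not this column on its own.
- currency: no UNIQUE or single-column PK constraint.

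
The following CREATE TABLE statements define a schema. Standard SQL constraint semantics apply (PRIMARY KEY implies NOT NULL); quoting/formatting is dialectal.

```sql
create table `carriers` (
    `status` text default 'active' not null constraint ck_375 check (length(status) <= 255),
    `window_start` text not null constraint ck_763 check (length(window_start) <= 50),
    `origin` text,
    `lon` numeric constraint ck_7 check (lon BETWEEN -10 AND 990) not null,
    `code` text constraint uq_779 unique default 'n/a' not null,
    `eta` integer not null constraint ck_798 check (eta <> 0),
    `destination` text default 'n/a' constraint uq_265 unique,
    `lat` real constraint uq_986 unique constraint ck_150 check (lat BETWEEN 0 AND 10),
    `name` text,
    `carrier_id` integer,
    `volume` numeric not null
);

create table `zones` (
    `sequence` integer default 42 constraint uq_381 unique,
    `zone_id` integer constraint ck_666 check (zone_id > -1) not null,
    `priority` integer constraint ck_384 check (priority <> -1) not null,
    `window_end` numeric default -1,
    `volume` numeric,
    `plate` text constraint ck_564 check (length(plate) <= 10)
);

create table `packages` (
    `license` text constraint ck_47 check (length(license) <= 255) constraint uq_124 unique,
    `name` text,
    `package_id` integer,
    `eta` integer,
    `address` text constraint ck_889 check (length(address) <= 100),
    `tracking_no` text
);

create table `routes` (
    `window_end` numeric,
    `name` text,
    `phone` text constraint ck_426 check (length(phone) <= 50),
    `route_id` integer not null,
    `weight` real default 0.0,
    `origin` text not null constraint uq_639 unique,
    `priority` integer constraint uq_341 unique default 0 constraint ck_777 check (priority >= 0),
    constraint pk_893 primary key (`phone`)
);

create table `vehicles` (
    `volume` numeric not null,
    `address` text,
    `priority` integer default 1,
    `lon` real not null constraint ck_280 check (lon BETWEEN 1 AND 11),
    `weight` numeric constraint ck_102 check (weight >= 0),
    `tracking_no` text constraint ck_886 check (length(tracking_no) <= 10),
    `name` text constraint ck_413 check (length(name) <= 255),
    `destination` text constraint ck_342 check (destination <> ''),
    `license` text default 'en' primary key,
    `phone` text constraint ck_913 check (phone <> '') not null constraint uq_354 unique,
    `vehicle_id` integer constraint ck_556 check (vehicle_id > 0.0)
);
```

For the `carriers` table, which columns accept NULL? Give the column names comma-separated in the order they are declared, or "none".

- status: declared NOT NULL → not nullable.
- window_start: declared NOT NULL → not nullable.
- origin: no NOT NULL constraint applies → nullable.
- lon: declared NOT NULL → not nullable.
- code: declared NOT NULL → not nullable.
- eta: declared NOT NULL → not nullable.
- destination: UNIQUE does not imply NOT NULL → nullable.
- lat: CHECK does not forbid NULL (a CHECK constraint passes when its expression is NULL) → nullable.
- name: no NOT NULL constraint applies → nullable.
- carrier_id: no NOT NULL constraint applies → nullable.
- volume: declared NOT NULL → not nullable.

origin, destination, lat, name, carrier_id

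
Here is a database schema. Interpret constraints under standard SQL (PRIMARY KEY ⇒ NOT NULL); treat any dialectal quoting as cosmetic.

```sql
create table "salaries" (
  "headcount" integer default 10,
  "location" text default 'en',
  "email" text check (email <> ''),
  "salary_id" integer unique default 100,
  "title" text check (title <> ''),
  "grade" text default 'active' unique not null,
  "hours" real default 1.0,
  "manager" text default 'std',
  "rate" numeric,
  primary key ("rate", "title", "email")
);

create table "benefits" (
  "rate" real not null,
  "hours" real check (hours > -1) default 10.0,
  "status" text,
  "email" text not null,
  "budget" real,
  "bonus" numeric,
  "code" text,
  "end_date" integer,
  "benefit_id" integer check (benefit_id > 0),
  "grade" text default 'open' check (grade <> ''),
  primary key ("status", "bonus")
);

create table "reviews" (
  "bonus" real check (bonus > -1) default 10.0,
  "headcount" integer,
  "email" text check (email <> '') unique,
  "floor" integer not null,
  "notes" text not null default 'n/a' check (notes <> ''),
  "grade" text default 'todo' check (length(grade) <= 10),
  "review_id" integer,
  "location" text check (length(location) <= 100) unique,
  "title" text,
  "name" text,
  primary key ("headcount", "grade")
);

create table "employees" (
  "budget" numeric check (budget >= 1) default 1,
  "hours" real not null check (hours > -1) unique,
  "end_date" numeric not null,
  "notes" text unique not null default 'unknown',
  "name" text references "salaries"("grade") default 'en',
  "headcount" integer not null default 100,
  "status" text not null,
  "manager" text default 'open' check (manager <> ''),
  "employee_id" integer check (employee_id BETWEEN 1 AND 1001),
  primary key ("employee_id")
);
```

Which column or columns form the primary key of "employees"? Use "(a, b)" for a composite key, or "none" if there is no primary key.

employee_id is declared PRIMARY KEY as a table-level PRIMARY KEY clause.

employee_id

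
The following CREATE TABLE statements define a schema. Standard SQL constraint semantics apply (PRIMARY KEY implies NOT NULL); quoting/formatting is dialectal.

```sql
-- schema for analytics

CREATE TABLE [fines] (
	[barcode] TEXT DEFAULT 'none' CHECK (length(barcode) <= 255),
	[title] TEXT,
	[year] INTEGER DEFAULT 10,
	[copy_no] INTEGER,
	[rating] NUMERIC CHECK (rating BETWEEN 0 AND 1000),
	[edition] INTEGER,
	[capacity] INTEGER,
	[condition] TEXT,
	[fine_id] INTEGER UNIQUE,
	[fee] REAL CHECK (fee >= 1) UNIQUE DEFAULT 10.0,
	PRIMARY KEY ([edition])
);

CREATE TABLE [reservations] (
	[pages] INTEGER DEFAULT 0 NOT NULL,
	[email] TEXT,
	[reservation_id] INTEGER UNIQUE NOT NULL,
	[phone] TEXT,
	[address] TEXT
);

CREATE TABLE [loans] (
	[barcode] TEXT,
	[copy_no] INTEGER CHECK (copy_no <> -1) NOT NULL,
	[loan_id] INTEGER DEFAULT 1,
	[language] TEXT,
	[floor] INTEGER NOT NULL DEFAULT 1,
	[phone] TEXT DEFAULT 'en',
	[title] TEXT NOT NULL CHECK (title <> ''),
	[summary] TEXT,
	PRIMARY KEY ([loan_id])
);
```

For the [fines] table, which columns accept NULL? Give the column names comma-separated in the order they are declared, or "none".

barcode, title, year, copy_no, rating, capacity, condition, fine_id, fee

- barcode: CHECK does not forbid NULL (a CHECK constraint passes when its expression is NULL) → nullable.
- title: no NOT NULL constraint applies → nullable.
- year: DEFAULT only fills an omitted column; an explicit NULL is still allowed → nullable.
- copy_no: no NOT NULL constraint applies → nullable.
- rating: CHECK does not forbid NULL (a CHECK constraint passes when its expression is NULL) → nullable.
- edition: part of the PRIMARY KEY, which implies NOT NULL → not nullable.
- capacity: no NOT NULL constraint applies → nullable.
- condition: no NOT NULL constraint applies → nullable.
- fine_id: UNIQUE does not imply NOT NULL → nullable.
- fee: CHECK does not forbid NULL (a CHECK constraint passes when its expression is NULL) → nullable.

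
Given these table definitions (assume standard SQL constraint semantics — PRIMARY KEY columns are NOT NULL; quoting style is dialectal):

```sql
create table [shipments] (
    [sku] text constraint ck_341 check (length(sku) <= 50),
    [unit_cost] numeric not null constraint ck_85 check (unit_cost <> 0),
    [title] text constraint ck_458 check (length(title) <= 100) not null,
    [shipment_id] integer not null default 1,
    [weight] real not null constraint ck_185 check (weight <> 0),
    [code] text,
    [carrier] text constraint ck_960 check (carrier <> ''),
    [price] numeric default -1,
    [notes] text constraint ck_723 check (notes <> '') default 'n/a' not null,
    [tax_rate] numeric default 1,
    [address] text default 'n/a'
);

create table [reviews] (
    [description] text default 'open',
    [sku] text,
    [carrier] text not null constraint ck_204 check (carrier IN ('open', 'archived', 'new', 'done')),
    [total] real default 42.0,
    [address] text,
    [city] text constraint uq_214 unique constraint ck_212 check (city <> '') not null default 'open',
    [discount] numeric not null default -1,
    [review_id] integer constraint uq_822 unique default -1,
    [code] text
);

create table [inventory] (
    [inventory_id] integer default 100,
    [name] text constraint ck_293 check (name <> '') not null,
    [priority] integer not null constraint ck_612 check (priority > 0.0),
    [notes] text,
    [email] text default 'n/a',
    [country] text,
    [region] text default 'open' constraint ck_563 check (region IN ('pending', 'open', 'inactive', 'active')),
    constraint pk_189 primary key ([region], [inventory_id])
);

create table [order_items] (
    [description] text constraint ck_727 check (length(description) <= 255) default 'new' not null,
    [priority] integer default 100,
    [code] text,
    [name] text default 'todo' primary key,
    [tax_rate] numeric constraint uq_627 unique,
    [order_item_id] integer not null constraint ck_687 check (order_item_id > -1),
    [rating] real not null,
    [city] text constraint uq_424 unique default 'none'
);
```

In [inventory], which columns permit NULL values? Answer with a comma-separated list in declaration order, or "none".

- inventory_id: part of the PRIMARY KEY, which implies NOT NULL → not nullable.
- name: declared NOT NULL → not nullable.
- priority: declared NOT NULL → not nullable.
- notes: no NOT NULL constraint applies → nullable.
- email: DEFAULT only fills an omitted column; an explicit NULL is still allowed → nullable.
- country: no NOT NULL constraint applies → nullable.
- region: part of the PRIMARY KEY, which implies NOT NULL → not nullable.

notes, email, country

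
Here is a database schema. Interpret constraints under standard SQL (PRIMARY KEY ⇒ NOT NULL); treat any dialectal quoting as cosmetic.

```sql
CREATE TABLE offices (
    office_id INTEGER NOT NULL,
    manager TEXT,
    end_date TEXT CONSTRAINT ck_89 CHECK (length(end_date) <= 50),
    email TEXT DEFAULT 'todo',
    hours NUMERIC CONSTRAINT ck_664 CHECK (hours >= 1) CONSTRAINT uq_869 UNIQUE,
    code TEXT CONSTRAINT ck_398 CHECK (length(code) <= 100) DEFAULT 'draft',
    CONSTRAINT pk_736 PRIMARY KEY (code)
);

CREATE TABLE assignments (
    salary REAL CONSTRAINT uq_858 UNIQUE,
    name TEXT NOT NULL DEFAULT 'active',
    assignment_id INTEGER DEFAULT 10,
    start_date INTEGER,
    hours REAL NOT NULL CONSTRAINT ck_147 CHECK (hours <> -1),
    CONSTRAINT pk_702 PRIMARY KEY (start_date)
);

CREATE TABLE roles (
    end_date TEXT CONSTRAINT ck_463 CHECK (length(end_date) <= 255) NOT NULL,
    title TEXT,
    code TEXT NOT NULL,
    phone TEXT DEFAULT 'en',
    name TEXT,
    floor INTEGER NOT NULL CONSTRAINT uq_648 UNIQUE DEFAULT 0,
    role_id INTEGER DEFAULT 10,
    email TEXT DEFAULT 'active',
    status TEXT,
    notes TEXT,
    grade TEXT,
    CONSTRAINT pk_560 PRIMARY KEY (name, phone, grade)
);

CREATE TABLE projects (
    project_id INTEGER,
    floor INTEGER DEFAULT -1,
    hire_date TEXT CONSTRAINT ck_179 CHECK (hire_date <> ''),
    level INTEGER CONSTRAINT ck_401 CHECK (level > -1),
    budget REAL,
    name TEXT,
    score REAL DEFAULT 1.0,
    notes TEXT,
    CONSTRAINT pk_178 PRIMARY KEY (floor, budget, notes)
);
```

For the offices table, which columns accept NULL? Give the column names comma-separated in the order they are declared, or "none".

- office_id: declared NOT NULL → not nullable.
- manager: no NOT NULL constraint applies → nullable.
- end_date: CHECK does not forbid NULL (a CHECK constraint passes when its expression is NULL) → nullable.
- email: DEFAULT only fills an omitted column; an explicit NULL is still allowed → nullable.
- hours: CHECK does not forbid NULL (a CHECK constraint passes when its expression is NULL) → nullable.
- code: part of the PRIMARY KEY, which implies NOT NULL → not nullable.

manager, end_date, email, hours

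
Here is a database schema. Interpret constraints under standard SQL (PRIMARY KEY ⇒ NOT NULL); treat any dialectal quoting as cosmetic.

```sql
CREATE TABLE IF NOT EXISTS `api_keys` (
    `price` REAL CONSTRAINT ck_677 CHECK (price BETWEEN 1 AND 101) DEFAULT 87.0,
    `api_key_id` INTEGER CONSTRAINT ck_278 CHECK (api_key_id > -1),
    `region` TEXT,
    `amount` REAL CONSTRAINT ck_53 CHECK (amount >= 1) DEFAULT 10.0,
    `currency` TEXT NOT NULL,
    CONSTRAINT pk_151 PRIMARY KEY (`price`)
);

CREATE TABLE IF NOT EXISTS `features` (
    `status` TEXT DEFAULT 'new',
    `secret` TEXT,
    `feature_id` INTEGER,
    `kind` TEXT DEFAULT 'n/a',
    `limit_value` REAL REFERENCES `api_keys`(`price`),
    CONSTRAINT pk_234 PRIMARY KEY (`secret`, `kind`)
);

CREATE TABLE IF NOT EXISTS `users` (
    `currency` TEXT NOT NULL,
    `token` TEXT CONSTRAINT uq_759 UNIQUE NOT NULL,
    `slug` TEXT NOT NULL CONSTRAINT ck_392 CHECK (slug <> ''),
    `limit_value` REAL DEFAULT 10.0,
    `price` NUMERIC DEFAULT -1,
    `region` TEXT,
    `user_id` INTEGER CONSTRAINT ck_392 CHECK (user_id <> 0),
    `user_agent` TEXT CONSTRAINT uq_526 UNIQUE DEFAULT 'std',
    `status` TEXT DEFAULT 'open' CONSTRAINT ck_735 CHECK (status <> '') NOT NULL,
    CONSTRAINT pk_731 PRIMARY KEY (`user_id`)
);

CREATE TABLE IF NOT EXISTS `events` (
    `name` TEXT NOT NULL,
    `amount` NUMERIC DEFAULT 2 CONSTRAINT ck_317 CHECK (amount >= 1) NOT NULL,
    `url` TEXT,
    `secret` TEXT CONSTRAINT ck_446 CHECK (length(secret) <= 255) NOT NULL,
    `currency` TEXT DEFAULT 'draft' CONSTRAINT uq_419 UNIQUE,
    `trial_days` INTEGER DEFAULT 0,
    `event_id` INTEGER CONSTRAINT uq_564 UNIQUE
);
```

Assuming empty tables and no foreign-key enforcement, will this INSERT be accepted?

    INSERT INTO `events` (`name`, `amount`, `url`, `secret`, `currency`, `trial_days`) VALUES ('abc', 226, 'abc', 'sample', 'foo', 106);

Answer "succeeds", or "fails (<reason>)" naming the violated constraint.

succeeds

NOT NULL columns: amount is supplied; name is supplied; secret is supplied.
CHECK constraints: 226 satisfies (amount >= 1); 'sample' satisfies (length(secret) <= 255).
No constraint is violated.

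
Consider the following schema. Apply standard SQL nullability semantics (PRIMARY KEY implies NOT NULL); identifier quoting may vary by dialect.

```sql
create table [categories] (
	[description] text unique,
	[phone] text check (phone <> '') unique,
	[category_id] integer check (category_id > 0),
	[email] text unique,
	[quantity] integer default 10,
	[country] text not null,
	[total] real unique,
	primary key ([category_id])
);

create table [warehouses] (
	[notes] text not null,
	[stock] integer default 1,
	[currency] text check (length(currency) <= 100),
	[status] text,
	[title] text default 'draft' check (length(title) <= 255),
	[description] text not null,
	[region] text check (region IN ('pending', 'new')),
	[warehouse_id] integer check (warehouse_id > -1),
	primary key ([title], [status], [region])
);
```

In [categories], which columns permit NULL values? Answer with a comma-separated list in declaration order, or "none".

description, phone, email, quantity, total

- description: UNIQUE does not imply NOT NULL → nullable.
- phone: CHECK does not forbid NULL (a CHECK constraint passes when its expression is NULL) → nullable.
- category_id: part of the PRIMARY KEY, which implies NOT NULL → not nullable.
- email: UNIQUE does not imply NOT NULL → nullable.
- quantity: DEFAULT only fills an omitted column; an explicit NULL is still allowed → nullable.
- country: declared NOT NULL → not nullable.
- total: UNIQUE does not imply NOT NULL → nullable.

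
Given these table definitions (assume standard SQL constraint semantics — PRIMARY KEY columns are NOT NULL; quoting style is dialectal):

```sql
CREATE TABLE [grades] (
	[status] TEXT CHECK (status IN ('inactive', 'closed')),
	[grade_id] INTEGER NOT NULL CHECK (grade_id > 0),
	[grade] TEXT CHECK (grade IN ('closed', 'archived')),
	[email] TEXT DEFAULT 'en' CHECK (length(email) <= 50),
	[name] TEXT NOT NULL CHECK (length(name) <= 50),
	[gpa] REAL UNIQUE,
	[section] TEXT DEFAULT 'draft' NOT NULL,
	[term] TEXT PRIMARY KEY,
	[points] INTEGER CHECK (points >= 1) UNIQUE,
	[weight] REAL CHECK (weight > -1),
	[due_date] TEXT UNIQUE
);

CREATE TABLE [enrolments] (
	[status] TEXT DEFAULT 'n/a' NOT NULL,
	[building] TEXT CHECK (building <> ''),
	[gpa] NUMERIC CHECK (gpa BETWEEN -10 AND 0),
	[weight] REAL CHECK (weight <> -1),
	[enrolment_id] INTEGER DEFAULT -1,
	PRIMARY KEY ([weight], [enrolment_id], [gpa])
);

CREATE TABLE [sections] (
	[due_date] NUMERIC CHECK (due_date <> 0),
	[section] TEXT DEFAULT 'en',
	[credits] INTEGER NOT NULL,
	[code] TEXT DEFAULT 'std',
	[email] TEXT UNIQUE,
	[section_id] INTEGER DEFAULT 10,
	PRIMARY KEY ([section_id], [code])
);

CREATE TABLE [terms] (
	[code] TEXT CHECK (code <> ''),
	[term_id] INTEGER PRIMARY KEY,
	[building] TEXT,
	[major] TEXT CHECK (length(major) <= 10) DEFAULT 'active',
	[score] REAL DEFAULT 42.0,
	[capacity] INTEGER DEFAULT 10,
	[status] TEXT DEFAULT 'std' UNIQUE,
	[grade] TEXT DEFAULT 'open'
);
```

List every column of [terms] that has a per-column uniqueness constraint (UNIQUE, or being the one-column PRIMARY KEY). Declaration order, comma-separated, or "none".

- code: no UNIQUE or single-column PK constraint.
- term_id: single-column PRIMARY KEY → unique.
- building: no UNIQUE or single-column PK constraint.
- major: no UNIQUE or single-column PK constraint.
- score: no UNIQUE or single-column PK constraint.
- capacity: no UNIQUE or single-column PK constraint.
- status: declared UNIQUE → unique.
- grade: no UNIQUE or single-column PK constraint.

term_id, status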